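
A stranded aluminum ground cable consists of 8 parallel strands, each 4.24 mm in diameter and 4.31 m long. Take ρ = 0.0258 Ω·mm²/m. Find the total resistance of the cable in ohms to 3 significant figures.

9.84×10^-4 Ω

ρ = 0.0258 Ω·mm²/m = 2.58×10^-8 Ω·m
A_strand = π(2.1200e-03 m)² = 1.412e-05 m²
R_strand = ρL/A = (2.58×10^-8)(4.31)/(1.412e-05) = 0.007875 Ω
R_total = R_strand/N = 0.007875/8 = 9.84×10^-4 Ω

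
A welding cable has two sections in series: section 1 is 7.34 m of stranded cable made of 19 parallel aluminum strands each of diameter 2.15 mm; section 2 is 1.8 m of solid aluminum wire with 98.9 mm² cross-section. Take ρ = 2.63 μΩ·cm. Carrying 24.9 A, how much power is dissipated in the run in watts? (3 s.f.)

2.03 W

ρ = 2.63 μΩ·cm = 2.63×10^-8 Ω·m
Section 1: A_strand = π(1.0750e-03)² = 3.631e-06 m²; R₁ = ρL/(N·A_s) = (2.63×10^-8)(7.34)/(19×3.631e-06) = 0.002799 Ω
Section 2: A = 98.9 mm² = 9.890e-05 m²
R₂ = (2.63×10^-8)(1.8)/(9.890e-05) = 4.787×10^-4 Ω
R = R₁ + R₂ = 0.003277 Ω
P = I²R = (24.9)² × 0.003277 = 2.03 W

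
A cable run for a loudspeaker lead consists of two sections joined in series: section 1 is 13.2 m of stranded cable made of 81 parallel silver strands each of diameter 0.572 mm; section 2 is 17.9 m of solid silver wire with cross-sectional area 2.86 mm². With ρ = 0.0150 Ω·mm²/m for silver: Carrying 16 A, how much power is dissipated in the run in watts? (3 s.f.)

ρ = 0.0150 Ω·mm²/m = 1.50×10^-8 Ω·m
Section 1: A_strand = π(2.8600e-04)² = 2.570e-07 m²; R₁ = ρL/(N·A_s) = (1.50×10^-8)(13.2)/(81×2.570e-07) = 0.009513 Ω
Section 2: A = 2.86 mm² = 2.860e-06 m²
R₂ = (1.50×10^-8)(17.9)/(2.860e-06) = 0.09388 Ω
R = R₁ + R₂ = 0.1034 Ω
P = I²R = (16)² × 0.1034 = 26.5 W

26.5 W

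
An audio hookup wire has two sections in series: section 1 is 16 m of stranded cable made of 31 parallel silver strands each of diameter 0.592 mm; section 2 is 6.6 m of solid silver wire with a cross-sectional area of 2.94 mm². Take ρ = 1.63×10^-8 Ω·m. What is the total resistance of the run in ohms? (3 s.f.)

Section 1: A_strand = π(2.9600e-04)² = 2.753e-07 m²; R₁ = ρL/(N·A_s) = (1.63×10^-8)(16)/(31×2.753e-07) = 0.03056 Ω
Section 2: A = 2.94 mm² = 2.940e-06 m²
R₂ = (1.63×10^-8)(6.6)/(2.940e-06) = 0.03659 Ω
R = R₁ + R₂ = 0.0672 Ω

0.0672 Ω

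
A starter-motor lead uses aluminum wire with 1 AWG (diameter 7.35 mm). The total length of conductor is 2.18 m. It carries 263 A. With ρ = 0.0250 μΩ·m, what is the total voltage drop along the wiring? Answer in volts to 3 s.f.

ρ = 0.0250 μΩ·m = 2.50×10^-8 Ω·m
A = π(7.35/2 mm)² = π(3.6750e-03 m)² = 4.243e-05 m²
R = ρL/A = (2.50×10^-8)(2.18)/(4.243e-05) = 0.001284 Ω
V = IR = 263 × 0.001284 = 0.338 V

0.338 V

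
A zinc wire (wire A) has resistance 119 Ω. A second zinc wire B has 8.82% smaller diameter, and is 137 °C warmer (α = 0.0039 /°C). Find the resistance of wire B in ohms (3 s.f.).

R ∝ ρL/d² with ρ ∝ (1+αΔT), so R_B/R_A = (1 − 8.82/100)⁻² × (1 + 0.0039×137)
= 1.203 × 1.534 = 1.845
R_B = 1.845 × 119 = 220 Ω

220 Ω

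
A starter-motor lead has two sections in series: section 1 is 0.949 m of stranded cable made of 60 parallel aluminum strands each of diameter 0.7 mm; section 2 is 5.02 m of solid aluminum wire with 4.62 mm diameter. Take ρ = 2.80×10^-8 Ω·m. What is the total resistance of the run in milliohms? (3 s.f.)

9.54 mΩ

Section 1: A_strand = π(3.5000e-04)² = 3.848e-07 m²; R₁ = ρL/(N·A_s) = (2.80×10^-8)(0.949)/(60×3.848e-07) = 0.001151 Ω
Section 2: A = π(d/2)² = π(2.3100e-03 m)² = 1.676e-05 m²
R₂ = (2.80×10^-8)(5.02)/(1.676e-05) = 0.008385 Ω
R = R₁ + R₂ = 9.54 mΩ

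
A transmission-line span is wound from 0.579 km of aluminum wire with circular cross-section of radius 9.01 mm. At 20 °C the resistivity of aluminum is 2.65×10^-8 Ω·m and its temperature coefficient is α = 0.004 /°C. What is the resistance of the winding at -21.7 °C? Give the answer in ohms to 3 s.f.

0.0501 Ω

A = πr² = π(9.0100e-03 m)² = 2.550e-04 m²
R₍20°C₎ = ρL/A = (2.65×10^-8)(579)/(2.550e-04) = 0.06016 Ω
R = R₀(1 + αΔT) = 0.06016(1 + 0.004×-41.7) = 0.0501 Ω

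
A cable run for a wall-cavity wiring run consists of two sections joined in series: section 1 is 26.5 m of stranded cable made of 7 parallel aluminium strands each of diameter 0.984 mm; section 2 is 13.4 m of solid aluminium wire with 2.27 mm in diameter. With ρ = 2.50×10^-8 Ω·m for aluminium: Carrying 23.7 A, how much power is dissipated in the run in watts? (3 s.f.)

116 W

Section 1: A_strand = π(4.9200e-04)² = 7.605e-07 m²; R₁ = ρL/(N·A_s) = (2.50×10^-8)(26.5)/(7×7.605e-07) = 0.1245 Ω
Section 2: A = π(d/2)² = π(1.1350e-03 m)² = 4.047e-06 m²
R₂ = (2.50×10^-8)(13.4)/(4.047e-06) = 0.08278 Ω
R = R₁ + R₂ = 0.2072 Ω
P = I²R = (23.7)² × 0.2072 = 116 W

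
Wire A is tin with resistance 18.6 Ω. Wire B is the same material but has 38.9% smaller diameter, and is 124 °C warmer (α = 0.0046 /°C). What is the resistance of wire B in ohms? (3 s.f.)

R ∝ ρL/d² with ρ ∝ (1+αΔT), so R_B/R_A = (1 − 38.9/100)⁻² × (1 + 0.0046×124)
= 2.679 × 1.57 = 4.207
R_B = 4.207 × 18.6 = 78.2 Ω

78.2 Ω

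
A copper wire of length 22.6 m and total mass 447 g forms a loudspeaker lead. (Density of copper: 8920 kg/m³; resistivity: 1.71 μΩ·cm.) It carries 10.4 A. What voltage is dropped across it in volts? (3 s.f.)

1.81 V

ρ = 1.71 μΩ·cm = 1.71×10^-8 Ω·m
A = m/(density·L) = 0.447/(8920×22.6) = 2.2173e-06 m²
R = ρL/A = (1.71×10^-8)(22.6)/(2.2173e-06) = 0.1743 Ω
V = IR = 10.4 × 0.1743 = 1.81 V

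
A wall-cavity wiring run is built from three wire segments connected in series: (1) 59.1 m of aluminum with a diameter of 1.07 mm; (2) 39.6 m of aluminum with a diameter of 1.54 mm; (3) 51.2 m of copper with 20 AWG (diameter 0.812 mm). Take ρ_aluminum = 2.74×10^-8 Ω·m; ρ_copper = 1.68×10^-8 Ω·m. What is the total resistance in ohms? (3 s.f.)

4.04 Ω

Seg 1: A = π(d/2)² = π(5.3500e-04 m)² = 8.992e-07 m²
R_1 = (2.74×10^-8)(59.1)/(8.992e-07) = 1.801 Ω
Seg 2: A = π(d/2)² = π(7.7000e-04 m)² = 1.863e-06 m²
R_2 = (2.74×10^-8)(39.6)/(1.863e-06) = 0.5825 Ω
Seg 3: A = π(0.812/2 mm)² = π(4.0600e-04 m)² = 5.178e-07 m²
R_3 = (1.68×10^-8)(51.2)/(5.178e-07) = 1.661 Ω
R_total = R_1 + R_2 + R_3 = 4.04 Ω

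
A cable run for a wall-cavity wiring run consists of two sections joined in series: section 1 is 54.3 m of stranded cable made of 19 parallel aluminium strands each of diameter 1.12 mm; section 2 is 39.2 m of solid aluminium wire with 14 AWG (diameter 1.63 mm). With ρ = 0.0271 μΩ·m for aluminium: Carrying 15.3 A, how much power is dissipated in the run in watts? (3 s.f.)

ρ = 0.0271 μΩ·m = 2.71×10^-8 Ω·m
Section 1: A_strand = π(5.6000e-04)² = 9.852e-07 m²; R₁ = ρL/(N·A_s) = (2.71×10^-8)(54.3)/(19×9.852e-07) = 0.07861 Ω
Section 2: A = π(1.63/2 mm)² = π(8.1500e-04 m)² = 2.087e-06 m²
R₂ = (2.71×10^-8)(39.2)/(2.087e-06) = 0.5091 Ω
R = R₁ + R₂ = 0.5877 Ω
P = I²R = (15.3)² × 0.5877 = 138 W

138 W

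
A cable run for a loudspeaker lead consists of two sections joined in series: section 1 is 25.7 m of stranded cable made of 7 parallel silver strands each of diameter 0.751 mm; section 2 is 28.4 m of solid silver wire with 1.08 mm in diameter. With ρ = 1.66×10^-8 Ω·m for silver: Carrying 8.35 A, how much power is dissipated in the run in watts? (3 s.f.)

45.5 W

Section 1: A_strand = π(3.7550e-04)² = 4.430e-07 m²; R₁ = ρL/(N·A_s) = (1.66×10^-8)(25.7)/(7×4.430e-07) = 0.1376 Ω
Section 2: A = π(d/2)² = π(5.4000e-04 m)² = 9.161e-07 m²
R₂ = (1.66×10^-8)(28.4)/(9.161e-07) = 0.5146 Ω
R = R₁ + R₂ = 0.6522 Ω
P = I²R = (8.35)² × 0.6522 = 45.5 W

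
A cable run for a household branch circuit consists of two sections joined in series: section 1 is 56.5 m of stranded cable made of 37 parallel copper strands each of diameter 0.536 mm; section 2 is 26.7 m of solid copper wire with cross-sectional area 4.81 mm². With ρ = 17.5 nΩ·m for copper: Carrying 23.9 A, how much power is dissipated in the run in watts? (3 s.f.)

ρ = 17.5 nΩ·m = 1.75×10^-8 Ω·m
Section 1: A_strand = π(2.6800e-04)² = 2.256e-07 m²; R₁ = ρL/(N·A_s) = (1.75×10^-8)(56.5)/(37×2.256e-07) = 0.1184 Ω
Section 2: A = 4.81 mm² = 4.810e-06 m²
R₂ = (1.75×10^-8)(26.7)/(4.810e-06) = 0.09714 Ω
R = R₁ + R₂ = 0.2156 Ω
P = I²R = (23.9)² × 0.2156 = 123 W

123 W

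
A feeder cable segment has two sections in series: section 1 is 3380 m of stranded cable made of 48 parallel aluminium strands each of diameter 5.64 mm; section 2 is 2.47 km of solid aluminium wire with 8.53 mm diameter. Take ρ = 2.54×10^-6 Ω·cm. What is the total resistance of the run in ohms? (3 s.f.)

1.17 Ω

ρ = 2.54×10^-6 Ω·cm = 2.54×10^-8 Ω·m
Section 1: A_strand = π(2.8200e-03)² = 2.498e-05 m²; R₁ = ρL/(N·A_s) = (2.54×10^-8)(3380)/(48×2.498e-05) = 0.07159 Ω
Section 2: A = π(d/2)² = π(4.2650e-03 m)² = 5.715e-05 m²
R₂ = (2.54×10^-8)(2470)/(5.715e-05) = 1.098 Ω
R = R₁ + R₂ = 1.17 Ω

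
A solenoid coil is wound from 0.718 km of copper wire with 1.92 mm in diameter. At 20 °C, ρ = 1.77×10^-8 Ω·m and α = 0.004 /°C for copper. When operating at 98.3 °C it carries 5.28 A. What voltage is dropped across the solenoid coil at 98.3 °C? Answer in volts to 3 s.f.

30.4 V

A = π(d/2)² = π(9.6000e-04 m)² = 2.895e-06 m²
R₍20₎ = ρL/A = (1.77×10^-8)(718)/(2.895e-06) = 4.389 Ω
R₍98.3₎ = R₍20₎(1 + αΔT) = 4.389 × (1 + 0.004×78.3) = 5.764 Ω
V = IR = 5.28 × 5.764 = 30.4 V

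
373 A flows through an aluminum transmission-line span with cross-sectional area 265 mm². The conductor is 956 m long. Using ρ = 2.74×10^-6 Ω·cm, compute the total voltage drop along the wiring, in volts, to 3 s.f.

ρ = 2.74×10^-6 Ω·cm = 2.74×10^-8 Ω·m
A = 265 mm² = 2.650e-04 m²
R = ρL/A = (2.74×10^-8)(956)/(2.650e-04) = 0.09885 Ω
V = IR = 373 × 0.09885 = 36.9 V

36.9 V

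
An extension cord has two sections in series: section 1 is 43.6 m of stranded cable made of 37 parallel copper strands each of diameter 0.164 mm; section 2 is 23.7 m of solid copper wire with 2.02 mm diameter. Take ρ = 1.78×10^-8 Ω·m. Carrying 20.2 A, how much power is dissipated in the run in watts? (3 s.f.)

459 W

Section 1: A_strand = π(8.2000e-05)² = 2.112e-08 m²; R₁ = ρL/(N·A_s) = (1.78×10^-8)(43.6)/(37×2.112e-08) = 0.9929 Ω
Section 2: A = π(d/2)² = π(1.0100e-03 m)² = 3.205e-06 m²
R₂ = (1.78×10^-8)(23.7)/(3.205e-06) = 0.1316 Ω
R = R₁ + R₂ = 1.125 Ω
P = I²R = (20.2)² × 1.125 = 459 W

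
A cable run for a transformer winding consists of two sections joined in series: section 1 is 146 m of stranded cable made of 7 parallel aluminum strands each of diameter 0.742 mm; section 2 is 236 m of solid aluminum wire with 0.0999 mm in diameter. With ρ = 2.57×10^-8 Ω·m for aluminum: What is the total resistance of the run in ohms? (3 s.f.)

775 Ω

Section 1: A_strand = π(3.7100e-04)² = 4.324e-07 m²; R₁ = ρL/(N·A_s) = (2.57×10^-8)(146)/(7×4.324e-07) = 1.24 Ω
Section 2: A = π(d/2)² = π(4.9950e-05 m)² = 7.838e-09 m²
R₂ = (2.57×10^-8)(236)/(7.838e-09) = 773.8 Ω
R = R₁ + R₂ = 775 Ω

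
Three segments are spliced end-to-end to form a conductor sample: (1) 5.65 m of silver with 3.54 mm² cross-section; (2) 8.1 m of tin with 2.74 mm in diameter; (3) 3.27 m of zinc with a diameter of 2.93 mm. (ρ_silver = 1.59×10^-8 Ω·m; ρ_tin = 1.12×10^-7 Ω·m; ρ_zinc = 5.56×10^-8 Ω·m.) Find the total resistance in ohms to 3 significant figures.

Seg 1: A = 3.54 mm² = 3.540e-06 m²
R_1 = (1.59×10^-8)(5.65)/(3.540e-06) = 0.02538 Ω
Seg 2: A = π(d/2)² = π(1.3700e-03 m)² = 5.896e-06 m²
R_2 = (1.12×10^-7)(8.1)/(5.896e-06) = 0.1539 Ω
Seg 3: A = π(d/2)² = π(1.4650e-03 m)² = 6.743e-06 m²
R_3 = (5.56×10^-8)(3.27)/(6.743e-06) = 0.02696 Ω
R_total = R_1 + R_2 + R_3 = 0.206 Ω

0.206 Ω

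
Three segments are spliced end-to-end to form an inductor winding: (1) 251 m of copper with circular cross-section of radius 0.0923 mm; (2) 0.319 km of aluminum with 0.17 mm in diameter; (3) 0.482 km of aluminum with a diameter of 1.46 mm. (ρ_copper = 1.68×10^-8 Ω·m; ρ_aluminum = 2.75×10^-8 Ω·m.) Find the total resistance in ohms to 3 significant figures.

Seg 1: A = πr² = π(9.2300e-05 m)² = 2.676e-08 m²
R_1 = (1.68×10^-8)(251)/(2.676e-08) = 157.6 Ω
Seg 2: A = π(d/2)² = π(8.5000e-05 m)² = 2.270e-08 m²
R_2 = (2.75×10^-8)(319)/(2.270e-08) = 386.5 Ω
Seg 3: A = π(d/2)² = π(7.3000e-04 m)² = 1.674e-06 m²
R_3 = (2.75×10^-8)(482)/(1.674e-06) = 7.917 Ω
R_total = R_1 + R_2 + R_3 = 552 Ω

552 Ω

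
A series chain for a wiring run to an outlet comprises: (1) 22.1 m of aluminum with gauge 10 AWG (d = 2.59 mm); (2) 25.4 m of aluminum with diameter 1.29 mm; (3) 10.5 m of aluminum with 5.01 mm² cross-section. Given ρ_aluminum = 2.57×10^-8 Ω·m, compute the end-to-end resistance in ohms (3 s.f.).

Seg 1: A = π(2.59/2 mm)² = π(1.2950e-03 m)² = 5.269e-06 m²
R_1 = (2.57×10^-8)(22.1)/(5.269e-06) = 0.1078 Ω
Seg 2: A = π(d/2)² = π(6.4500e-04 m)² = 1.307e-06 m²
R_2 = (2.57×10^-8)(25.4)/(1.307e-06) = 0.4995 Ω
Seg 3: A = 5.01 mm² = 5.010e-06 m²
R_3 = (2.57×10^-8)(10.5)/(5.010e-06) = 0.05386 Ω
R_total = R_1 + R_2 + R_3 = 0.661 Ω

0.661 Ω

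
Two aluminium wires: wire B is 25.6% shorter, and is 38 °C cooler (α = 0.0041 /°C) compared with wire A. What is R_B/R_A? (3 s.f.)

R ∝ ρL/d² with ρ ∝ (1+αΔT), so R_B/R_A = (1 − 25.6/100) × (1 − 0.0041×38)
= 0.744 × 0.8442 = 0.628

0.628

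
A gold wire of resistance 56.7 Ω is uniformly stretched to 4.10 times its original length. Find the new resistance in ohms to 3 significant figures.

953 Ω

Volume constant ⇒ A' = A/k with k = 4.1. R' = ρ(kL)/(A/k) = k²R.
R' = 16.81 × 56.7 = 953 Ω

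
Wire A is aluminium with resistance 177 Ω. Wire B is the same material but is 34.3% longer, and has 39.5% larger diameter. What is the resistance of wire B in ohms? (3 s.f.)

R ∝ L/d², so R_B/R_A = (1 + 34.3/100) × (1 + 39.5/100)⁻²
= 1.343 × 0.5139 = 0.6901
R_B = 0.6901 × 177 = 122 Ω

122 Ω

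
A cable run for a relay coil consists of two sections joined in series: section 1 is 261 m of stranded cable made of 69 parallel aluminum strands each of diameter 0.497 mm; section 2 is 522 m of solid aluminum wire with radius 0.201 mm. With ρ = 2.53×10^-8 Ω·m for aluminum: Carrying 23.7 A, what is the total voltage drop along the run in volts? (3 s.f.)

Section 1: A_strand = π(2.4850e-04)² = 1.940e-07 m²; R₁ = ρL/(N·A_s) = (2.53×10^-8)(261)/(69×1.940e-07) = 0.4933 Ω
Section 2: A = πr² = π(2.0100e-04 m)² = 1.269e-07 m²
R₂ = (2.53×10^-8)(522)/(1.269e-07) = 104.1 Ω
R = R₁ + R₂ = 104.5 Ω
V = IR = 23.7 × 104.5 = 2480 V

2480 V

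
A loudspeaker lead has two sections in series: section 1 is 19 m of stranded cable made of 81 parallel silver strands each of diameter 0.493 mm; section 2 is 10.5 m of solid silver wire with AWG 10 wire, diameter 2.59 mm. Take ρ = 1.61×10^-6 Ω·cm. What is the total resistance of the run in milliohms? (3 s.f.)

ρ = 1.61×10^-6 Ω·cm = 1.61×10^-8 Ω·m
Section 1: A_strand = π(2.4650e-04)² = 1.909e-07 m²; R₁ = ρL/(N·A_s) = (1.61×10^-8)(19)/(81×1.909e-07) = 0.01978 Ω
Section 2: A = π(2.59/2 mm)² = π(1.2950e-03 m)² = 5.269e-06 m²
R₂ = (1.61×10^-8)(10.5)/(5.269e-06) = 0.03209 Ω
R = R₁ + R₂ = 51.9 mΩ

51.9 mΩ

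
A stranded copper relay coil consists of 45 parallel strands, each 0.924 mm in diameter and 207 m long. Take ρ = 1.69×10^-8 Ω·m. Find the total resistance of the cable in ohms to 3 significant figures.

0.116 Ω

A_strand = π(4.6200e-04 m)² = 6.706e-07 m²
R_strand = ρL/A = (1.69×10^-8)(207)/(6.706e-07) = 5.217 Ω
R_total = R_strand/N = 5.217/45 = 0.116 Ω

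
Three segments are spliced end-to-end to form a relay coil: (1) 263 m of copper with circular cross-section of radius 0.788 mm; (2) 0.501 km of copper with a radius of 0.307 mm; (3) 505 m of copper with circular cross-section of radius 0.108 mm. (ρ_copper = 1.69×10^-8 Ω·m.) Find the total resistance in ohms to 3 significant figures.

Seg 1: A = πr² = π(7.8800e-04 m)² = 1.951e-06 m²
R_1 = (1.69×10^-8)(263)/(1.951e-06) = 2.278 Ω
Seg 2: A = πr² = π(3.0700e-04 m)² = 2.961e-07 m²
R_2 = (1.69×10^-8)(501)/(2.961e-07) = 28.6 Ω
Seg 3: A = πr² = π(1.0800e-04 m)² = 3.664e-08 m²
R_3 = (1.69×10^-8)(505)/(3.664e-08) = 232.9 Ω
R_total = R_1 + R_2 + R_3 = 264 Ω

264 Ω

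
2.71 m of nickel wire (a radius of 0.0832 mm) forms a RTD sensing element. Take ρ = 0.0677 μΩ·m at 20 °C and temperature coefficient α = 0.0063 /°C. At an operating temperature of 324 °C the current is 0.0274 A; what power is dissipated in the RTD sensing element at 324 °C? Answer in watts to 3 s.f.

0.0185 W

ρ = 0.0677 μΩ·m = 6.77×10^-8 Ω·m
A = πr² = π(8.3200e-05 m)² = 2.175e-08 m²
R₍20₎ = ρL/A = (6.77×10^-8)(2.71)/(2.175e-08) = 8.436 Ω
R₍324₎ = R₍20₎(1 + αΔT) = 8.436 × (1 + 0.0063×304) = 24.59 Ω
P = I²R = (0.0274)² × 24.59 = 0.0185 W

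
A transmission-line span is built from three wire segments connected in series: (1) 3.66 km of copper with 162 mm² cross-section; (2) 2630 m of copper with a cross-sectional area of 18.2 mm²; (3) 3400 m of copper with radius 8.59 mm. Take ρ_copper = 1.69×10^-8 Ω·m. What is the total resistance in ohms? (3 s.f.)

3.07 Ω

Seg 1: A = 162 mm² = 1.620e-04 m²
R_1 = (1.69×10^-8)(3660)/(1.620e-04) = 0.3818 Ω
Seg 2: A = 18.2 mm² = 1.820e-05 m²
R_2 = (1.69×10^-8)(2630)/(1.820e-05) = 2.442 Ω
Seg 3: A = πr² = π(8.5900e-03 m)² = 2.318e-04 m²
R_3 = (1.69×10^-8)(3400)/(2.318e-04) = 0.2479 Ω
R_total = R_1 + R_2 + R_3 = 3.07 Ω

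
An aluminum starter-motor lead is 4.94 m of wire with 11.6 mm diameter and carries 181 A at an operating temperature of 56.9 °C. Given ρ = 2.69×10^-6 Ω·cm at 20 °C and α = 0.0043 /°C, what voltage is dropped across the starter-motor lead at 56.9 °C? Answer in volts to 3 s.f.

0.264 V

ρ = 2.69×10^-6 Ω·cm = 2.69×10^-8 Ω·m
A = π(d/2)² = π(5.8000e-03 m)² = 1.057e-04 m²
R₍20₎ = ρL/A = (2.69×10^-8)(4.94)/(1.057e-04) = 0.001257 Ω
R₍56.9₎ = R₍20₎(1 + αΔT) = 0.001257 × (1 + 0.0043×36.9) = 0.001457 Ω
V = IR = 181 × 0.001457 = 0.264 V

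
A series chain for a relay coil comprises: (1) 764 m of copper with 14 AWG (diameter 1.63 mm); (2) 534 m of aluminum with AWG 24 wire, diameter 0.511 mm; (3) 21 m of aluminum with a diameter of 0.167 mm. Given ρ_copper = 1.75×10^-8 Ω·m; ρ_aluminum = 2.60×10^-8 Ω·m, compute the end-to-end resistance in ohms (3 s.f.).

99.0 Ω

Seg 1: A = π(1.63/2 mm)² = π(8.1500e-04 m)² = 2.087e-06 m²
R_1 = (1.75×10^-8)(764)/(2.087e-06) = 6.407 Ω
Seg 2: A = π(0.511/2 mm)² = π(2.5550e-04 m)² = 2.051e-07 m²
R_2 = (2.60×10^-8)(534)/(2.051e-07) = 67.7 Ω
Seg 3: A = π(d/2)² = π(8.3500e-05 m)² = 2.190e-08 m²
R_3 = (2.60×10^-8)(21)/(2.190e-08) = 24.93 Ω
R_total = R_1 + R_2 + R_3 = 99.0 Ω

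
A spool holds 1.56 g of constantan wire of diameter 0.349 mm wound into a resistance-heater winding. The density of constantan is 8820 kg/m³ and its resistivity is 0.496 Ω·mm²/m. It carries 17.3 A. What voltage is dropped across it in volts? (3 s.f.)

166 V

ρ = 0.496 Ω·mm²/m = 4.96×10^-7 Ω·m
A = π(d/2)² = π(1.7450e-04 m)² = 9.5662e-08 m²
L = m/(density·A) = 0.00156/(8820×9.5662e-08) = 1.849 m
R = ρL/A = (4.96×10^-7)(1.849)/(9.5662e-08) = 9.586 Ω
V = IR = 17.3 × 9.586 = 166 V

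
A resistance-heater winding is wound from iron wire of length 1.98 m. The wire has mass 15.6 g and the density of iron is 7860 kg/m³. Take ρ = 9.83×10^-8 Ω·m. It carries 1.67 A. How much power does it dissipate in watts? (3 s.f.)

A = m/(density·L) = 0.0156/(7860×1.98) = 1.0024e-06 m²
R = ρL/A = (9.83×10^-8)(1.98)/(1.0024e-06) = 0.1942 Ω
P = I²R = (1.67)² × 0.1942 = 0.542 W

0.542 W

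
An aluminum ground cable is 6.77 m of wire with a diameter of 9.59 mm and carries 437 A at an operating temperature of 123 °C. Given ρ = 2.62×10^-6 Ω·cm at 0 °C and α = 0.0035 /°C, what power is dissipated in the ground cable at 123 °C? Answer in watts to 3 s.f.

ρ = 2.62×10^-6 Ω·cm = 2.62×10^-8 Ω·m
A = π(d/2)² = π(4.7950e-03 m)² = 7.223e-05 m²
R₍0₎ = ρL/A = (2.62×10^-8)(6.77)/(7.223e-05) = 0.002456 Ω
R₍123₎ = R₍0₎(1 + αΔT) = 0.002456 × (1 + 0.0035×123) = 0.003513 Ω
P = I²R = (437)² × 0.003513 = 671 W

671 W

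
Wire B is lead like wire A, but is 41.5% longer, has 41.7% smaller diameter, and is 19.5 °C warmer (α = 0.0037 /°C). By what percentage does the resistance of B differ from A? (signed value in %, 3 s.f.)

346%

R ∝ ρL/d² with ρ ∝ (1+αΔT), so R_B/R_A = (1 + 41.5/100) × (1 − 41.7/100)⁻² × (1 + 0.0037×19.5)
= 1.415 × 2.942 × 1.072 = 4.463
(R_B − R_A)/R_A = 4.463 − 1 = 346%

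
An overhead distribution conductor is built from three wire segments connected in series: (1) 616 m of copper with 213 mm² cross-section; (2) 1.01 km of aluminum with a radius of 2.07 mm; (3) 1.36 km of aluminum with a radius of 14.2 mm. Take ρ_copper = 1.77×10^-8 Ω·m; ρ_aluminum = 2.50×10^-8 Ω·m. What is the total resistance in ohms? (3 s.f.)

1.98 Ω

Seg 1: A = 213 mm² = 2.130e-04 m²
R_1 = (1.77×10^-8)(616)/(2.130e-04) = 0.05119 Ω
Seg 2: A = πr² = π(2.0700e-03 m)² = 1.346e-05 m²
R_2 = (2.50×10^-8)(1010)/(1.346e-05) = 1.876 Ω
Seg 3: A = πr² = π(1.4200e-02 m)² = 6.335e-04 m²
R_3 = (2.50×10^-8)(1360)/(6.335e-04) = 0.05367 Ω
R_total = R_1 + R_2 + R_3 = 1.98 Ω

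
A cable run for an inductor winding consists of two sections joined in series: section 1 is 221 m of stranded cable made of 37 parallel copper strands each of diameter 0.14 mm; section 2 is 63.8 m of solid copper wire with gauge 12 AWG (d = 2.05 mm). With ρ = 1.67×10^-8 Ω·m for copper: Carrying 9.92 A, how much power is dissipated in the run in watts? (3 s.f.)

669 W

Section 1: A_strand = π(7.0000e-05)² = 1.539e-08 m²; R₁ = ρL/(N·A_s) = (1.67×10^-8)(221)/(37×1.539e-08) = 6.48 Ω
Section 2: A = π(2.05/2 mm)² = π(1.0250e-03 m)² = 3.301e-06 m²
R₂ = (1.67×10^-8)(63.8)/(3.301e-06) = 0.3228 Ω
R = R₁ + R₂ = 6.803 Ω
P = I²R = (9.92)² × 6.803 = 669 W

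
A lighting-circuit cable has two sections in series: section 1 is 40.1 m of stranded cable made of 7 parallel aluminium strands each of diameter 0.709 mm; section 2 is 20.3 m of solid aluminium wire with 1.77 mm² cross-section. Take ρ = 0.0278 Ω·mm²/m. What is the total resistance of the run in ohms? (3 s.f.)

ρ = 0.0278 Ω·mm²/m = 2.78×10^-8 Ω·m
Section 1: A_strand = π(3.5450e-04)² = 3.948e-07 m²; R₁ = ρL/(N·A_s) = (2.78×10^-8)(40.1)/(7×3.948e-07) = 0.4034 Ω
Section 2: A = 1.77 mm² = 1.770e-06 m²
R₂ = (2.78×10^-8)(20.3)/(1.770e-06) = 0.3188 Ω
R = R₁ + R₂ = 0.722 Ω

0.722 Ω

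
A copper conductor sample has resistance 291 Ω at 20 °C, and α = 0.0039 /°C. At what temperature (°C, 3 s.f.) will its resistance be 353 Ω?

R = R₀(1 + α(T − T₀)) ⇒ T = T₀ + (R/R₀ − 1)/α
T = 20 + (353/291 − 1)/0.0039 = 20 + (0.2131)/0.0039 = 74.6 °C

74.6 °C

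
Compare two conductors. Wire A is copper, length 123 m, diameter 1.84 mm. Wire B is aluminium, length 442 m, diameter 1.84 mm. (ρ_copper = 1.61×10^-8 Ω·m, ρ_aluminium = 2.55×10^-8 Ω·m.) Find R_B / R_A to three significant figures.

5.69

R ∝ ρL/d², so R_B/R_A = (ρ_B/ρ_A) × (L_B/L_A)
= (2.55×10^-8/1.61×10^-8) × (442/123) = 5.69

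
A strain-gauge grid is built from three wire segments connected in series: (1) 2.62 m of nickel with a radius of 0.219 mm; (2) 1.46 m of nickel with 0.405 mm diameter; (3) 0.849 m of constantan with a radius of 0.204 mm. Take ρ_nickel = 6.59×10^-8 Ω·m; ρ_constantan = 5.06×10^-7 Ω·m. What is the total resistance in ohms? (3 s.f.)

5.18 Ω

Seg 1: A = πr² = π(2.1900e-04 m)² = 1.507e-07 m²
R_1 = (6.59×10^-8)(2.62)/(1.507e-07) = 1.146 Ω
Seg 2: A = π(d/2)² = π(2.0250e-04 m)² = 1.288e-07 m²
R_2 = (6.59×10^-8)(1.46)/(1.288e-07) = 0.7469 Ω
Seg 3: A = πr² = π(2.0400e-04 m)² = 1.307e-07 m²
R_3 = (5.06×10^-7)(0.849)/(1.307e-07) = 3.286 Ω
R_total = R_1 + R_2 + R_3 = 5.18 Ω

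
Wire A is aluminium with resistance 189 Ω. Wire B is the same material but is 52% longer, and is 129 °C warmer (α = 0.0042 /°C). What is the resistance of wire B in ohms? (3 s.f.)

R ∝ ρL/d² with ρ ∝ (1+αΔT), so R_B/R_A = (1 + 52/100) × (1 + 0.0042×129)
= 1.52 × 1.542 = 2.344
R_B = 2.344 × 189 = 443 Ω

443 Ω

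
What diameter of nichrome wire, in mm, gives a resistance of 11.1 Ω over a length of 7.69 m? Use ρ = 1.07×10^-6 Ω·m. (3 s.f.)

0.972 mm

A = ρL/R = (1.07×10^-6)(7.69)/(11.1) = 7.413e-07 m²
d = 2√(A/π) = 9.715e-04 m = 0.972 mm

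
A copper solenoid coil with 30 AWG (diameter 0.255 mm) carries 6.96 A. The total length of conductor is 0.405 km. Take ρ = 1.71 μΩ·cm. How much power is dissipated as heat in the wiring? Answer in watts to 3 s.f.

ρ = 1.71 μΩ·cm = 1.71×10^-8 Ω·m
A = π(0.255/2 mm)² = π(1.2750e-04 m)² = 5.107e-08 m²
R = ρL/A = (1.71×10^-8)(405)/(5.107e-08) = 135.6 Ω
P = I²R = (6.96)² × 135.6 = 6570 W

6570 W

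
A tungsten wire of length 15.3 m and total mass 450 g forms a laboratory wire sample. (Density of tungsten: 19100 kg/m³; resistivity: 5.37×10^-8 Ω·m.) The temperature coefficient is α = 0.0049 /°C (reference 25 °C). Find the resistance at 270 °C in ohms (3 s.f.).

A = m/(density·L) = 0.45/(19100×15.3) = 1.5399e-06 m²
R = ρL/A = (5.37×10^-8)(15.3)/(1.5399e-06) = 0.5336 Ω
R(270 °C) = 0.5336 × (1 + 0.0049×245) = 1.17 Ω

1.17 Ω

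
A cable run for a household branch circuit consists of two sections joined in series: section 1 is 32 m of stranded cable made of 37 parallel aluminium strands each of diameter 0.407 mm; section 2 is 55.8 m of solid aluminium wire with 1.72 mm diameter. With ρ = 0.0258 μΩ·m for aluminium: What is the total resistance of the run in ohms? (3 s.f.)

ρ = 0.0258 μΩ·m = 2.58×10^-8 Ω·m
Section 1: A_strand = π(2.0350e-04)² = 1.301e-07 m²; R₁ = ρL/(N·A_s) = (2.58×10^-8)(32)/(37×1.301e-07) = 0.1715 Ω
Section 2: A = π(d/2)² = π(8.6000e-04 m)² = 2.324e-06 m²
R₂ = (2.58×10^-8)(55.8)/(2.324e-06) = 0.6196 Ω
R = R₁ + R₂ = 0.791 Ω

0.791 Ω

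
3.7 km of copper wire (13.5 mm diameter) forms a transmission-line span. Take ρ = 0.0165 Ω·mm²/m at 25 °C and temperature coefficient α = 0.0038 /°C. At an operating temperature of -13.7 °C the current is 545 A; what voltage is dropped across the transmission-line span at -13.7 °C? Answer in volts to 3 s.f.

198 V

ρ = 0.0165 Ω·mm²/m = 1.65×10^-8 Ω·m
A = π(d/2)² = π(6.7500e-03 m)² = 1.431e-04 m²
R₍25₎ = ρL/A = (1.65×10^-8)(3700)/(1.431e-04) = 0.4265 Ω
R₍-13.7₎ = R₍25₎(1 + αΔT) = 0.4265 × (1 + 0.0038×-38.7) = 0.3638 Ω
V = IR = 545 × 0.3638 = 198 V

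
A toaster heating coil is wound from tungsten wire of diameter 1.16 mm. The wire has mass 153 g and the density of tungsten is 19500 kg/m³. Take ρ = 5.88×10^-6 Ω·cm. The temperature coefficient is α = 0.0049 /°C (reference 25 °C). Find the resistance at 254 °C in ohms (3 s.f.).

ρ = 5.88×10^-6 Ω·cm = 5.88×10^-8 Ω·m
A = π(d/2)² = π(5.8000e-04 m)² = 1.0568e-06 m²
L = m/(density·A) = 0.153/(19500×1.0568e-06) = 7.424 m
R = ρL/A = (5.88×10^-8)(7.424)/(1.0568e-06) = 0.4131 Ω
R(254 °C) = 0.4131 × (1 + 0.0049×229) = 0.877 Ω

0.877 Ω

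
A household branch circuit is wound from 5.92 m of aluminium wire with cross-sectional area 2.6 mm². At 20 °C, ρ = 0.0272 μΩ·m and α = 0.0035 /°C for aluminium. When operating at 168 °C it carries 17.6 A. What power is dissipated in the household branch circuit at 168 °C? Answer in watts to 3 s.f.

29.1 W

ρ = 0.0272 μΩ·m = 2.72×10^-8 Ω·m
A = 2.6 mm² = 2.600e-06 m²
R₍20₎ = ρL/A = (2.72×10^-8)(5.92)/(2.600e-06) = 0.06193 Ω
R₍168₎ = R₍20₎(1 + αΔT) = 0.06193 × (1 + 0.0035×148) = 0.09401 Ω
P = I²R = (17.6)² × 0.09401 = 29.1 W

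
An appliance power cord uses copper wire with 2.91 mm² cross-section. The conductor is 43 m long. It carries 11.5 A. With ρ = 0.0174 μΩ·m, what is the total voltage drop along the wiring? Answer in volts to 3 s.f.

2.96 V

ρ = 0.0174 μΩ·m = 1.74×10^-8 Ω·m
A = 2.91 mm² = 2.910e-06 m²
R = ρL/A = (1.74×10^-8)(43)/(2.910e-06) = 0.2571 Ω
V = IR = 11.5 × 0.2571 = 2.96 V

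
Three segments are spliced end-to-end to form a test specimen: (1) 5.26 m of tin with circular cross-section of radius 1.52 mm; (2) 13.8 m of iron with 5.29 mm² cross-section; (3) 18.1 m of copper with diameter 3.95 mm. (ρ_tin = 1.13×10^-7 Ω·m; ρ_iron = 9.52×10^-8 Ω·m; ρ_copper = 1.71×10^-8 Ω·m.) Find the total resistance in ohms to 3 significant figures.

0.355 Ω

Seg 1: A = πr² = π(1.5200e-03 m)² = 7.258e-06 m²
R_1 = (1.13×10^-7)(5.26)/(7.258e-06) = 0.08189 Ω
Seg 2: A = 5.29 mm² = 5.290e-06 m²
R_2 = (9.52×10^-8)(13.8)/(5.290e-06) = 0.2483 Ω
Seg 3: A = π(d/2)² = π(1.9750e-03 m)² = 1.225e-05 m²
R_3 = (1.71×10^-8)(18.1)/(1.225e-05) = 0.02526 Ω
R_total = R_1 + R_2 + R_3 = 0.355 Ω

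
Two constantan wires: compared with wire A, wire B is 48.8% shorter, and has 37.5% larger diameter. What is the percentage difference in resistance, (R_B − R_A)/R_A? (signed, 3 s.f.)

-72.9%

R ∝ L/d², so R_B/R_A = (1 − 48.8/100) × (1 + 37.5/100)⁻²
= 0.512 × 0.5289 = 0.2708
(R_B − R_A)/R_A = 0.2708 − 1 = -72.9%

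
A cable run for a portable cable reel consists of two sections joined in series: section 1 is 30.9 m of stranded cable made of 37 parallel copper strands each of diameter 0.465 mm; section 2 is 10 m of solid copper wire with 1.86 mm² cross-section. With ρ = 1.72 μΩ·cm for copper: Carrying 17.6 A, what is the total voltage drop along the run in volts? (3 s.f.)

ρ = 1.72 μΩ·cm = 1.72×10^-8 Ω·m
Section 1: A_strand = π(2.3250e-04)² = 1.698e-07 m²; R₁ = ρL/(N·A_s) = (1.72×10^-8)(30.9)/(37×1.698e-07) = 0.08458 Ω
Section 2: A = 1.86 mm² = 1.860e-06 m²
R₂ = (1.72×10^-8)(10)/(1.860e-06) = 0.09247 Ω
R = R₁ + R₂ = 0.1771 Ω
V = IR = 17.6 × 0.1771 = 3.12 V

3.12 V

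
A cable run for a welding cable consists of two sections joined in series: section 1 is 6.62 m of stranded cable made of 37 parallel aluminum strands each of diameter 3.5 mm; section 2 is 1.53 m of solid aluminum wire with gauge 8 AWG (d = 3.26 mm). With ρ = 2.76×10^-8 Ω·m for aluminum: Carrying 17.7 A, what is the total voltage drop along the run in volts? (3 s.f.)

0.0986 V

Section 1: A_strand = π(1.7500e-03)² = 9.621e-06 m²; R₁ = ρL/(N·A_s) = (2.76×10^-8)(6.62)/(37×9.621e-06) = 5.133×10^-4 Ω
Section 2: A = π(3.26/2 mm)² = π(1.6300e-03 m)² = 8.347e-06 m²
R₂ = (2.76×10^-8)(1.53)/(8.347e-06) = 0.005059 Ω
R = R₁ + R₂ = 0.005572 Ω
V = IR = 17.7 × 0.005572 = 0.0986 V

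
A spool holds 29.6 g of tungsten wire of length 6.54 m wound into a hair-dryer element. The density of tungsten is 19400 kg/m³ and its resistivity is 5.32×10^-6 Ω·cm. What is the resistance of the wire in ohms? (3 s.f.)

ρ = 5.32×10^-6 Ω·cm = 5.32×10^-8 Ω·m
A = m/(density·L) = 0.0296/(19400×6.54) = 2.3330e-07 m²
R = ρL/A = (5.32×10^-8)(6.54)/(2.3330e-07) = 1.49 Ω

1.49 Ω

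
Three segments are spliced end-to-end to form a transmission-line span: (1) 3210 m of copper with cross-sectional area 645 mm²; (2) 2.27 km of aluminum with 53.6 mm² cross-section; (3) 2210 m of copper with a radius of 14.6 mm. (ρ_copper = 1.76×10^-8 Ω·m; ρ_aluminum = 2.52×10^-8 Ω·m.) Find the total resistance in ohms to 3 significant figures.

Seg 1: A = 645 mm² = 6.450e-04 m²
R_1 = (1.76×10^-8)(3210)/(6.450e-04) = 0.08759 Ω
Seg 2: A = 53.6 mm² = 5.360e-05 m²
R_2 = (2.52×10^-8)(2270)/(5.360e-05) = 1.067 Ω
Seg 3: A = πr² = π(1.4600e-02 m)² = 6.697e-04 m²
R_3 = (1.76×10^-8)(2210)/(6.697e-04) = 0.05808 Ω
R_total = R_1 + R_2 + R_3 = 1.21 Ω

1.21 Ω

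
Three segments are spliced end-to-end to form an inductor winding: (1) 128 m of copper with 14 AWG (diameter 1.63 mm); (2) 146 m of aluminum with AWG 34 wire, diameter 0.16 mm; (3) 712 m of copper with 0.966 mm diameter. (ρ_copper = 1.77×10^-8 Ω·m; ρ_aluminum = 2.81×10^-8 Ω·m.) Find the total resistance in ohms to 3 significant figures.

222 Ω

Seg 1: A = π(1.63/2 mm)² = π(8.1500e-04 m)² = 2.087e-06 m²
R_1 = (1.77×10^-8)(128)/(2.087e-06) = 1.086 Ω
Seg 2: A = π(0.16/2 mm)² = π(8.0000e-05 m)² = 2.011e-08 m²
R_2 = (2.81×10^-8)(146)/(2.011e-08) = 204 Ω
Seg 3: A = π(d/2)² = π(4.8300e-04 m)² = 7.329e-07 m²
R_3 = (1.77×10^-8)(712)/(7.329e-07) = 17.2 Ω
R_total = R_1 + R_2 + R_3 = 222 Ω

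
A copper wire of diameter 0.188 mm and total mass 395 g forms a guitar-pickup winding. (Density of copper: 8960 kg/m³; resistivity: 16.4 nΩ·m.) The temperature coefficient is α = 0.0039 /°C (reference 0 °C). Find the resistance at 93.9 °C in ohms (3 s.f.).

ρ = 16.4 nΩ·m = 1.64×10^-8 Ω·m
A = π(d/2)² = π(9.4000e-05 m)² = 2.7759e-08 m²
L = m/(density·A) = 0.395/(8960×2.7759e-08) = 1588 m
R = ρL/A = (1.64×10^-8)(1588)/(2.7759e-08) = 938.3 Ω
R(93.9 °C) = 938.3 × (1 + 0.0039×93.9) = 1280 Ω

1280 Ω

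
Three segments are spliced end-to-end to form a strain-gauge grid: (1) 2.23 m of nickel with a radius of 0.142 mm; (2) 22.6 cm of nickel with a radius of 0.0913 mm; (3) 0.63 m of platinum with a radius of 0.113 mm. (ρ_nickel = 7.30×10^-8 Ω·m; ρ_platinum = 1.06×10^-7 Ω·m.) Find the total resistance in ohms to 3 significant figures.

Seg 1: A = πr² = π(1.4200e-04 m)² = 6.335e-08 m²
R_1 = (7.30×10^-8)(2.23)/(6.335e-08) = 2.57 Ω
Seg 2: A = πr² = π(9.1300e-05 m)² = 2.619e-08 m²
R_2 = (7.30×10^-8)(0.226)/(2.619e-08) = 0.63 Ω
Seg 3: A = πr² = π(1.1300e-04 m)² = 4.011e-08 m²
R_3 = (1.06×10^-7)(0.63)/(4.011e-08) = 1.665 Ω
R_total = R_1 + R_2 + R_3 = 4.86 Ω

4.86 Ω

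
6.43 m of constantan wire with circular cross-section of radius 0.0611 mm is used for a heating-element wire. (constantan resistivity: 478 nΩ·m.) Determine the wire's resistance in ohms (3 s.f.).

262 Ω

ρ = 478 nΩ·m = 4.78×10^-7 Ω·m
A = πr² = π(6.1100e-05 m)² = 1.173e-08 m²
R = ρL/A = (4.78×10^-7)(6.43 m)/(1.173e-08 m²) = 262 Ω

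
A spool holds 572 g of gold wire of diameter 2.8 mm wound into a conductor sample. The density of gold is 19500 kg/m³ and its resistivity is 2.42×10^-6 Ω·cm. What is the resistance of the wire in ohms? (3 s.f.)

0.0187 Ω

ρ = 2.42×10^-6 Ω·cm = 2.42×10^-8 Ω·m
A = π(d/2)² = π(1.4000e-03 m)² = 6.1575e-06 m²
L = m/(density·A) = 0.572/(19500×6.1575e-06) = 4.764 m
R = ρL/A = (2.42×10^-8)(4.764)/(6.1575e-06) = 0.0187 Ω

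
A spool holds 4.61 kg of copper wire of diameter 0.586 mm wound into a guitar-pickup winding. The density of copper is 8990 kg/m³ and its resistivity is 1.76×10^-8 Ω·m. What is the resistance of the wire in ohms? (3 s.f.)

124 Ω

A = π(d/2)² = π(2.9300e-04 m)² = 2.6970e-07 m²
L = m/(density·A) = 4.61/(8990×2.6970e-07) = 1901 m
R = ρL/A = (1.76×10^-8)(1901)/(2.6970e-07) = 124 Ω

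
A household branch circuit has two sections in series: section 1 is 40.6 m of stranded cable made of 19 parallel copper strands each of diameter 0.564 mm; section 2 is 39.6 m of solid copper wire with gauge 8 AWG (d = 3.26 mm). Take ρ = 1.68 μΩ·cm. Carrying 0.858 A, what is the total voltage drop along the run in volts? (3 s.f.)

0.192 V

ρ = 1.68 μΩ·cm = 1.68×10^-8 Ω·m
Section 1: A_strand = π(2.8200e-04)² = 2.498e-07 m²; R₁ = ρL/(N·A_s) = (1.68×10^-8)(40.6)/(19×2.498e-07) = 0.1437 Ω
Section 2: A = π(3.26/2 mm)² = π(1.6300e-03 m)² = 8.347e-06 m²
R₂ = (1.68×10^-8)(39.6)/(8.347e-06) = 0.0797 Ω
R = R₁ + R₂ = 0.2234 Ω
V = IR = 0.858 × 0.2234 = 0.192 V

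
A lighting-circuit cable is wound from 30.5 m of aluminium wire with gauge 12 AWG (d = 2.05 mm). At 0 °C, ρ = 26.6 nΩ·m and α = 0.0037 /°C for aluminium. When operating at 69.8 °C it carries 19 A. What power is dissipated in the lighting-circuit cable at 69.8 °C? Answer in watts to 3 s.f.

ρ = 26.6 nΩ·m = 2.66×10^-8 Ω·m
A = π(2.05/2 mm)² = π(1.0250e-03 m)² = 3.301e-06 m²
R₍0₎ = ρL/A = (2.66×10^-8)(30.5)/(3.301e-06) = 0.2458 Ω
R₍69.8₎ = R₍0₎(1 + αΔT) = 0.2458 × (1 + 0.0037×69.8) = 0.3093 Ω
P = I²R = (19)² × 0.3093 = 112 W

112 W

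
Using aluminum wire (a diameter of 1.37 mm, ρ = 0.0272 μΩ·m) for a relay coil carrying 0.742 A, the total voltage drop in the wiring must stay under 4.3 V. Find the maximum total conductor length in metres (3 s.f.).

ρ = 0.0272 μΩ·m = 2.72×10^-8 Ω·m
A = π(d/2)² = π(6.8500e-04 m)² = 1.474e-06 m²
L_max = V_max·A/(1·ρI) = (4.3)(1.474e-06)/(2.72×10^-8×0.742) = 314 m

314 m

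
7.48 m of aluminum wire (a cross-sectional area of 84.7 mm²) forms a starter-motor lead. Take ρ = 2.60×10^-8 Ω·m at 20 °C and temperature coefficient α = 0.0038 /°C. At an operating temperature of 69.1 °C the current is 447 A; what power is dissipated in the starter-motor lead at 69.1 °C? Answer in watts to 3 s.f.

544 W

A = 84.7 mm² = 8.470e-05 m²
R₍20₎ = ρL/A = (2.60×10^-8)(7.48)/(8.470e-05) = 0.002296 Ω
R₍69.1₎ = R₍20₎(1 + αΔT) = 0.002296 × (1 + 0.0038×49.1) = 0.002725 Ω
P = I²R = (447)² × 0.002725 = 544 W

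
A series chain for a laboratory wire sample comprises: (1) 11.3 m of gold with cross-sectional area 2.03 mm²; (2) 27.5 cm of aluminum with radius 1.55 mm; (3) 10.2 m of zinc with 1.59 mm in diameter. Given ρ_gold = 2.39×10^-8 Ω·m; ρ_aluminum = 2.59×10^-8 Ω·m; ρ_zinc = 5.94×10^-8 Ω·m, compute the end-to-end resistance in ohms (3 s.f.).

0.439 Ω

Seg 1: A = 2.03 mm² = 2.030e-06 m²
R_1 = (2.39×10^-8)(11.3)/(2.030e-06) = 0.133 Ω
Seg 2: A = πr² = π(1.5500e-03 m)² = 7.548e-06 m²
R_2 = (2.59×10^-8)(0.275)/(7.548e-06) = 9.437×10^-4 Ω
Seg 3: A = π(d/2)² = π(7.9500e-04 m)² = 1.986e-06 m²
R_3 = (5.94×10^-8)(10.2)/(1.986e-06) = 0.3051 Ω
R_total = R_1 + R_2 + R_3 = 0.439 Ω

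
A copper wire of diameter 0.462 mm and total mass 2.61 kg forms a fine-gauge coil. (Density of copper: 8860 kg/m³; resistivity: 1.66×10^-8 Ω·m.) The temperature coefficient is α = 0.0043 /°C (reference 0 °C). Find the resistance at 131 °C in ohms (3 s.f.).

272 Ω

A = π(d/2)² = π(2.3100e-04 m)² = 1.6764e-07 m²
L = m/(density·A) = 2.61/(8860×1.6764e-07) = 1757 m
R = ρL/A = (1.66×10^-8)(1757)/(1.6764e-07) = 174 Ω
R(131 °C) = 174 × (1 + 0.0043×131) = 272 Ω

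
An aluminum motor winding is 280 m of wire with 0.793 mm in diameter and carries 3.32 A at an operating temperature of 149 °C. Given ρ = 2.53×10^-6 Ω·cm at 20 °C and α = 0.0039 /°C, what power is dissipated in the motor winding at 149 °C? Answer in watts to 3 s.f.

238 W

ρ = 2.53×10^-6 Ω·cm = 2.53×10^-8 Ω·m
A = π(d/2)² = π(3.9650e-04 m)² = 4.939e-07 m²
R₍20₎ = ρL/A = (2.53×10^-8)(280)/(4.939e-07) = 14.34 Ω
R₍149₎ = R₍20₎(1 + αΔT) = 14.34 × (1 + 0.0039×129) = 21.56 Ω
P = I²R = (3.32)² × 21.56 = 238 W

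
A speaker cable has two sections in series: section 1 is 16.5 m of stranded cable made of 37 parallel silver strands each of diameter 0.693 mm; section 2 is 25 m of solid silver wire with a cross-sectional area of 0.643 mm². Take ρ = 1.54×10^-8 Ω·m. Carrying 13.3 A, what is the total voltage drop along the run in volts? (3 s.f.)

Section 1: A_strand = π(3.4650e-04)² = 3.772e-07 m²; R₁ = ρL/(N·A_s) = (1.54×10^-8)(16.5)/(37×3.772e-07) = 0.01821 Ω
Section 2: A = 0.643 mm² = 6.430e-07 m²
R₂ = (1.54×10^-8)(25)/(6.430e-07) = 0.5988 Ω
R = R₁ + R₂ = 0.617 Ω
V = IR = 13.3 × 0.617 = 8.21 V

8.21 V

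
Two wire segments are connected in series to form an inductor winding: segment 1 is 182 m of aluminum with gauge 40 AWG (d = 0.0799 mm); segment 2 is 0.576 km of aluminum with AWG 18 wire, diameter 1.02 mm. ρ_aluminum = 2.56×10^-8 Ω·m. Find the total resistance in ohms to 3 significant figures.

Segment 1: A = π(0.0799/2 mm)² = π(3.9950e-05 m)² = 5.014e-09 m²
R₁ = ρL/A = (2.56×10^-8)(182)/(5.014e-09) = 929.2 Ω
Segment 2: A = π(1.02/2 mm)² = π(5.1000e-04 m)² = 8.171e-07 m²
R₂ = (2.56×10^-8)(576)/(8.171e-07) = 18.05 Ω
R = R₁ + R₂ = 947 Ω

947 Ω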